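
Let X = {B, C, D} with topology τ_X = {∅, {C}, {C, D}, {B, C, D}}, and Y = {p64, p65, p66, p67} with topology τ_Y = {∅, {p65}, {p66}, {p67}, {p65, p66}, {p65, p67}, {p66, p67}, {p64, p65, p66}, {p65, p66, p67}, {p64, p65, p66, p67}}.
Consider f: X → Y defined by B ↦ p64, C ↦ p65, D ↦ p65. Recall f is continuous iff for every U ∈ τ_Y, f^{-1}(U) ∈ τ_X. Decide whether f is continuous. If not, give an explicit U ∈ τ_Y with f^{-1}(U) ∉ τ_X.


f IS continuous.

Compute f^{-1}(U) for each U ∈ τ_Y:
  U = ∅: f^{-1}(U) = ∅ ∈ τ_X ✓.
  U = {p65}: f^{-1}(U) = {C, D} ∈ τ_X ✓.
  U = {p66}: f^{-1}(U) = ∅ ∈ τ_X ✓.
  U = {p67}: f^{-1}(U) = ∅ ∈ τ_X ✓.
  U = {p65, p66}: f^{-1}(U) = {C, D} ∈ τ_X ✓.
  U = {p65, p67}: f^{-1}(U) = {C, D} ∈ τ_X ✓.
  U = {p66, p67}: f^{-1}(U) = ∅ ∈ τ_X ✓.
  U = {p64, p65, p66}: f^{-1}(U) = {B, C, D} ∈ τ_X ✓.
  U = {p65, p66, p67}: f^{-1}(U) = {C, D} ∈ τ_X ✓.
  U = {p64, p65, p66, p67}: f^{-1}(U) = {B, C, D} ∈ τ_X ✓.
Every preimage lies in τ_X, so f IS continuous.


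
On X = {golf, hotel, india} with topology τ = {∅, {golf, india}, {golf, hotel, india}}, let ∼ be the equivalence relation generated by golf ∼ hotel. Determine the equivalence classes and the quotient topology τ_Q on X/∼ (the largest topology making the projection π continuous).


X/∼ = {[golf=hotel], [india]}; |τ_Q| = 2.

Equivalence classes: [golf=hotel], [india].
Quotient map π: X → X/∼ sends golf ↦ [golf=hotel], hotel ↦ [golf=hotel], india ↦ [india].
For each subset V ⊆ X/∼, compute π^{-1}(V) ⊆ X and check whether π^{-1}(V) ∈ τ. V is open in τ_Q iff π^{-1}(V) ∈ τ.
  V = {}: π^{-1}(V) = ∅ ∈ τ ✓.
  V = {[golf=hotel]}: π^{-1}(V) = {golf, hotel} ∉ τ ✗.
  V = {[india]}: π^{-1}(V) = {india} ∉ τ ✗.
  V = {[golf=hotel], [india]}: π^{-1}(V) = {golf, hotel, india} ∈ τ ✓.
Open sets in the quotient: τ_Q = {{}, {[golf=hotel], [india]}} (2 elements).


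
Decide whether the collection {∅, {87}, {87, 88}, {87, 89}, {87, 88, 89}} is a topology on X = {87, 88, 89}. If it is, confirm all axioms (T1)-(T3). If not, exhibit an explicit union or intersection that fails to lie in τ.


τ IS a topology on X.

Axiom (T1): ∅ ∈ τ? Yes; X ∈ τ? Yes.
Axiom (T2/T3): check pairwise unions and intersections of members of τ.
All pairwise intersections and unions checked — each lies in τ. Therefore τ satisfies (T1), (T2), (T3): it IS a topology on X.


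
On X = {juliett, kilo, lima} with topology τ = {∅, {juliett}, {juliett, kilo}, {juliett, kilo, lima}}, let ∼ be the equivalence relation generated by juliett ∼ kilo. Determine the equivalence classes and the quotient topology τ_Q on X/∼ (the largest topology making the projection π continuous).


X/∼ = {[juliett=kilo], [lima]}; |τ_Q| = 3.

Equivalence classes: [juliett=kilo], [lima].
Quotient map π: X → X/∼ sends juliett ↦ [juliett=kilo], kilo ↦ [juliett=kilo], lima ↦ [lima].
For each subset V ⊆ X/∼, compute π^{-1}(V) ⊆ X and check whether π^{-1}(V) ∈ τ. V is open in τ_Q iff π^{-1}(V) ∈ τ.
  V = {}: π^{-1}(V) = ∅ ∈ τ ✓.
  V = {[juliett=kilo]}: π^{-1}(V) = {juliett, kilo} ∈ τ ✓.
  V = {[lima]}: π^{-1}(V) = {lima} ∉ τ ✗.
  V = {[juliett=kilo], [lima]}: π^{-1}(V) = {juliett, kilo, lima} ∈ τ ✓.
Open sets in the quotient: τ_Q = {{}, {[juliett=kilo]}, {[juliett=kilo], [lima]}} (3 elements).


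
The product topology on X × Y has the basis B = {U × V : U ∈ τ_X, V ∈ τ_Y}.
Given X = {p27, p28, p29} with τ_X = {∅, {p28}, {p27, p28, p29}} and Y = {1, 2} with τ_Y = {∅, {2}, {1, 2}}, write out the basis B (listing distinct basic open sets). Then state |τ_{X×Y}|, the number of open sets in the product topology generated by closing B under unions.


Basis B = {∅ × ∅, {p28} × {2}, {p28} × {1, 2}, {p27, p28, p29} × {2}, {p27, p28, p29} × {1, 2}}; |τ_{X×Y}| = 6.

Enumerate products U × V with U ∈ τ_X, V ∈ τ_Y (deduplicated):
  ∅ × ∅ = {} (∅)
  {p28} × {2} = {(p28,2)}
  {p28} × {1, 2} = {(p28,1), (p28,2)}
  {p27, p28, p29} × {2} = {(p27,2), (p28,2), (p29,2)}
  {p27, p28, p29} × {1, 2} = {(p27,1), (p27,2), (p28,1), (p28,2), (p29,1), (p29,2)}
These 5 distinct sets form the basis B.
Close under arbitrary unions to get τ_{X×Y}; counting gives |τ_{X×Y}| = 6.


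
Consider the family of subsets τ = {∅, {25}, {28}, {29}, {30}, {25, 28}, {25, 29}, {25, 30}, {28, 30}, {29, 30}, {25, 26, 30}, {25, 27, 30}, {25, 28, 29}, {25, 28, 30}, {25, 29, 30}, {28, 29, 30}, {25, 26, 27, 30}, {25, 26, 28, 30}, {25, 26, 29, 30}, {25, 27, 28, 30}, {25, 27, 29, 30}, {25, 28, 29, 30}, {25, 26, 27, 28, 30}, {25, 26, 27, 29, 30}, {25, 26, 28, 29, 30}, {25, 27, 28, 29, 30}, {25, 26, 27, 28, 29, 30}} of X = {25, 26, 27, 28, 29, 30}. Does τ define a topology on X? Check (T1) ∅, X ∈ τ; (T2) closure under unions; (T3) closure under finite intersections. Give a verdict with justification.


τ is NOT a topology on X.

Axiom (T1): ∅ ∈ τ? Yes; X ∈ τ? Yes.
Axiom (T2/T3): check pairwise unions and intersections of members of τ.
Counterexample for (T2): {28} ∪ {29} = {28, 29} ∉ τ. Therefore τ is NOT a topology.


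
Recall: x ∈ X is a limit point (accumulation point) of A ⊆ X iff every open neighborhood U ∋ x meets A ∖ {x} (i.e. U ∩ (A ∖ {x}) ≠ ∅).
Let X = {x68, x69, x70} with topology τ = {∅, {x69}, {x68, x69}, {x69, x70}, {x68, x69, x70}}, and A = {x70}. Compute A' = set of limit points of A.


A' = ∅

For each x ∈ X, list the open sets U ∈ τ with x ∈ U, then check whether U ∩ (A ∖ {x}) ≠ ∅ for every such U.
  x = x68: open {x68, x69} ∋ x has {x68, x69} ∩ (A ∖ {x68}) = ∅, so x is NOT a limit point.
  x = x69: open {x69} ∋ x has {x69} ∩ (A ∖ {x69}) = ∅, so x is NOT a limit point.
  x = x70: open {x69, x70} ∋ x has {x69, x70} ∩ (A ∖ {x70}) = ∅, so x is NOT a limit point.
Collecting: A' = ∅.


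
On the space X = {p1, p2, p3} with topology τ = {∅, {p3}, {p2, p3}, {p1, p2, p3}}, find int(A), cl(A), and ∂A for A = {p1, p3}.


int(A) = {p3}, cl(A) = {p1, p2, p3}, ∂A = {p1, p2}.

Closed sets in (X, τ) are complements of opens:
  closed(X, τ) = {∅, {p1}, {p1, p2}, {p1, p2, p3}}.
int(A) = ⋃ {U ∈ τ : U ⊆ A}. Opens contained in A: ∅, {p3}.
Taking the union of these: int(A) = {p3}.
cl(A) = ⋂ {C closed : A ⊆ C}. Closed sets containing A: {p1, p2, p3}.
Intersecting these: cl(A) = {p1, p2, p3}.
∂A = cl(A) ∖ int(A) = {p1, p2, p3} ∖ {p3} = {p1, p2}.


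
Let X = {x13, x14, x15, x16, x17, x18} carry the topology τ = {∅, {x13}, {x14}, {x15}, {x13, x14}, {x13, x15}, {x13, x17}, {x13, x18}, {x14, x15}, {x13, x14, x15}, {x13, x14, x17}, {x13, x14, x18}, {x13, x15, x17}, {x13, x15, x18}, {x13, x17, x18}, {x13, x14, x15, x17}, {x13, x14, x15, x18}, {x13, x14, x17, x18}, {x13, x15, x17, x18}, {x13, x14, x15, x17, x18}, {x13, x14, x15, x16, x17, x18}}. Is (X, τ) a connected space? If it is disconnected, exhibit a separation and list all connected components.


(X, τ) is connected.

Find clopen sets (U ∈ τ with X ∖ U ∈ τ):
  U = ∅, X ∖ U = {x13, x14, x15, x16, x17, x18} — both open, so U is clopen.
  U = {x13, x14, x15, x16, x17, x18}, X ∖ U = ∅ — both open, so U is clopen.
Only trivial clopens (∅ and X) exist, so (X, τ) is connected.
Compute connected components by grouping points that agree on all clopens:
  component: {x13, x14, x15, x16, x17, x18}


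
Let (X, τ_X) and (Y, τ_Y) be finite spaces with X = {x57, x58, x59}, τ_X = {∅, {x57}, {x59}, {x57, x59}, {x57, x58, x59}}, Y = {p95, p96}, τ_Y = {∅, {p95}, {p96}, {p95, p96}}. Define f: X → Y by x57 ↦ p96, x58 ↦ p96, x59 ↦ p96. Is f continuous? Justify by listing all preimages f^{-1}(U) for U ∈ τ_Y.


f IS continuous.

Compute f^{-1}(U) for each U ∈ τ_Y:
  U = ∅: f^{-1}(U) = ∅ ∈ τ_X ✓.
  U = {p95}: f^{-1}(U) = ∅ ∈ τ_X ✓.
  U = {p96}: f^{-1}(U) = {x57, x58, x59} ∈ τ_X ✓.
  U = {p95, p96}: f^{-1}(U) = {x57, x58, x59} ∈ τ_X ✓.
Every preimage lies in τ_X, so f IS continuous.


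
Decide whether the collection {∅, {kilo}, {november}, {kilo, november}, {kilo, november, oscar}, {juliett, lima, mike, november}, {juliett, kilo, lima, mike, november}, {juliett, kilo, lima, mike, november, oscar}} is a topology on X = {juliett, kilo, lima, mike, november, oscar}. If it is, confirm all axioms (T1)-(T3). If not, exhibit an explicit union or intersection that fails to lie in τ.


τ IS a topology on X.

Axiom (T1): ∅ ∈ τ? Yes; X ∈ τ? Yes.
Axiom (T2/T3): check pairwise unions and intersections of members of τ.
All pairwise intersections and unions checked — each lies in τ. Therefore τ satisfies (T1), (T2), (T3): it IS a topology on X.


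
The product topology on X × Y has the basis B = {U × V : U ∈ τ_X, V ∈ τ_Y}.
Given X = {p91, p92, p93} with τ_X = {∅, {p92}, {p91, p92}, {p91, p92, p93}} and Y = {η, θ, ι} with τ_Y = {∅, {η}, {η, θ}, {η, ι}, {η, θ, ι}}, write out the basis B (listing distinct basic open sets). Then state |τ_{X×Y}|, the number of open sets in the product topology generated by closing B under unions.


Basis B = {∅ × ∅, {p92} × {η}, {p91, p92} × {η}, {p92} × {η, θ}, {p92} × {η, ι}, {p91, p92, p93} × {η}, {p92} × {η, θ, ι}, {p91, p92} × {η, θ}, {p91, p92} × {η, ι}, {p91, p92} × {η, θ, ι}, {p91, p92, p93} × {η, θ}, {p91, p92, p93} × {η, ι}, {p91, p92, p93} × {η, θ, ι}}; |τ_{X×Y}| = 30.

Enumerate products U × V with U ∈ τ_X, V ∈ τ_Y (deduplicated):
  ∅ × ∅ = {} (∅)
  {p92} × {η} = {(p92,η)}
  {p91, p92} × {η} = {(p91,η), (p92,η)}
  {p92} × {η, θ} = {(p92,η), (p92,θ)}
  {p92} × {η, ι} = {(p92,η), (p92,ι)}
  {p91, p92, p93} × {η} = {(p91,η), (p92,η), (p93,η)}
  {p92} × {η, θ, ι} = {(p92,η), (p92,θ), (p92,ι)}
  {p91, p92} × {η, θ} = {(p91,η), (p91,θ), (p92,η), (p92,θ)}
  {p91, p92} × {η, ι} = {(p91,η), (p91,ι), (p92,η), (p92,ι)}
  {p91, p92} × {η, θ, ι} = {(p91,η), (p91,θ), (p91,ι), (p92,η), (p92,θ), (p92,ι)}
  {p91, p92, p93} × {η, θ} = {(p91,η), (p91,θ), (p92,η), (p92,θ), (p93,η), (p93,θ)}
  {p91, p92, p93} × {η, ι} = {(p91,η), (p91,ι), (p92,η), (p92,ι), (p93,η), (p93,ι)}
  {p91, p92, p93} × {η, θ, ι} = {(p91,η), (p91,θ), (p91,ι), (p92,η), (p92,θ), (p92,ι), (p93,η), (p93,θ), (p93,ι)}
These 13 distinct sets form the basis B.
Close under arbitrary unions to get τ_{X×Y}; counting gives |τ_{X×Y}| = 30.


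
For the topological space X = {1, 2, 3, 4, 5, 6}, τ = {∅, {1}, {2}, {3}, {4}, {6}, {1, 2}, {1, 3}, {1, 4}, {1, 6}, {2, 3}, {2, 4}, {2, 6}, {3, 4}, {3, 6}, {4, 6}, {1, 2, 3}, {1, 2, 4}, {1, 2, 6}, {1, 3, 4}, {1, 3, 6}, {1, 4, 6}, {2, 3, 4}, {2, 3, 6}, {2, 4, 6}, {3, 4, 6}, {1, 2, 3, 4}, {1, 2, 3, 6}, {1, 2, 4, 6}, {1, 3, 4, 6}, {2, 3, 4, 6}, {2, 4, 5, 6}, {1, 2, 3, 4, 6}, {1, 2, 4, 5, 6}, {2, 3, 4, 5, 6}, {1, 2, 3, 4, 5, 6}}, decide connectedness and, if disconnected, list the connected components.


(X, τ) is disconnected; components = [{1}, {3}, {2, 4, 5, 6}].

Find clopen sets (U ∈ τ with X ∖ U ∈ τ):
  U = ∅, X ∖ U = {1, 2, 3, 4, 5, 6} — both open, so U is clopen.
  U = {1}, X ∖ U = {2, 3, 4, 5, 6} — both open, so U is clopen.
  U = {3}, X ∖ U = {1, 2, 4, 5, 6} — both open, so U is clopen.
  U = {1, 3}, X ∖ U = {2, 4, 5, 6} — both open, so U is clopen.
  U = {2, 4, 5, 6}, X ∖ U = {1, 3} — both open, so U is clopen.
  U = {1, 2, 4, 5, 6}, X ∖ U = {3} — both open, so U is clopen.
  U = {2, 3, 4, 5, 6}, X ∖ U = {1} — both open, so U is clopen.
  U = {1, 2, 3, 4, 5, 6}, X ∖ U = ∅ — both open, so U is clopen.
Nontrivial clopen(s) exist: e.g. {1}. So (X, τ) is disconnected.
Compute connected components by grouping points that agree on all clopens:
  component: {1}
  component: {3}
  component: {2, 4, 5, 6}


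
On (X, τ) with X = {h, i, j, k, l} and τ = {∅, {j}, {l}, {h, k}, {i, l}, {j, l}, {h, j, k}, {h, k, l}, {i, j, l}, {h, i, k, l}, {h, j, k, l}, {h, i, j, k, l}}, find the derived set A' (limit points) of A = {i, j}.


A' = ∅

For each x ∈ X, list the open sets U ∈ τ with x ∈ U, then check whether U ∩ (A ∖ {x}) ≠ ∅ for every such U.
  x = h: open {h, k} ∋ x has {h, k} ∩ (A ∖ {h}) = ∅, so x is NOT a limit point.
  x = i: open {i, l} ∋ x has {i, l} ∩ (A ∖ {i}) = ∅, so x is NOT a limit point.
  x = j: open {j} ∋ x has {j} ∩ (A ∖ {j}) = ∅, so x is NOT a limit point.
  x = k: open {h, k} ∋ x has {h, k} ∩ (A ∖ {k}) = ∅, so x is NOT a limit point.
  x = l: open {l} ∋ x has {l} ∩ (A ∖ {l}) = ∅, so x is NOT a limit point.
Collecting: A' = ∅.


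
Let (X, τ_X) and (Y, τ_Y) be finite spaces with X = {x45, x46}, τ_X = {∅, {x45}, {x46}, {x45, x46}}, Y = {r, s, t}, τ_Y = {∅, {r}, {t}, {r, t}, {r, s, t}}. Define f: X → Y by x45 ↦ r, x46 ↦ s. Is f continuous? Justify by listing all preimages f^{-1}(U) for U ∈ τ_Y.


f IS continuous.

Compute f^{-1}(U) for each U ∈ τ_Y:
  U = ∅: f^{-1}(U) = ∅ ∈ τ_X ✓.
  U = {r}: f^{-1}(U) = {x45} ∈ τ_X ✓.
  U = {t}: f^{-1}(U) = ∅ ∈ τ_X ✓.
  U = {r, t}: f^{-1}(U) = {x45} ∈ τ_X ✓.
  U = {r, s, t}: f^{-1}(U) = {x45, x46} ∈ τ_X ✓.
Every preimage lies in τ_X, so f IS continuous.


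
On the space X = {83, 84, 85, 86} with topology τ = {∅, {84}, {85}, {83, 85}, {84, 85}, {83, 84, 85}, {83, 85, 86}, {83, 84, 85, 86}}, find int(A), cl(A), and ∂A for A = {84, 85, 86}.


int(A) = {84, 85}, cl(A) = {83, 84, 85, 86}, ∂A = {83, 86}.

Closed sets in (X, τ) are complements of opens:
  closed(X, τ) = {∅, {84}, {86}, {83, 86}, {84, 86}, {83, 84, 86}, {83, 85, 86}, {83, 84, 85, 86}}.
int(A) = ⋃ {U ∈ τ : U ⊆ A}. Opens contained in A: ∅, {84}, {85}, {84, 85}.
Taking the union of these: int(A) = {84, 85}.
cl(A) = ⋂ {C closed : A ⊆ C}. Closed sets containing A: {83, 84, 85, 86}.
Intersecting these: cl(A) = {83, 84, 85, 86}.
∂A = cl(A) ∖ int(A) = {83, 84, 85, 86} ∖ {84, 85} = {83, 86}.


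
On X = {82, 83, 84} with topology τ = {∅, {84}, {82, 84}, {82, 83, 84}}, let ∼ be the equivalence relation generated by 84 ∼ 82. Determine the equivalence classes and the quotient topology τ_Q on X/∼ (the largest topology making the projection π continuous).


X/∼ = {[82=84], [83]}; |τ_Q| = 3.

Equivalence classes: [82=84], [83].
Quotient map π: X → X/∼ sends 82 ↦ [82=84], 83 ↦ [83], 84 ↦ [82=84].
For each subset V ⊆ X/∼, compute π^{-1}(V) ⊆ X and check whether π^{-1}(V) ∈ τ. V is open in τ_Q iff π^{-1}(V) ∈ τ.
  V = {}: π^{-1}(V) = ∅ ∈ τ ✓.
  V = {[82=84]}: π^{-1}(V) = {82, 84} ∈ τ ✓.
  V = {[83]}: π^{-1}(V) = {83} ∉ τ ✗.
  V = {[82=84], [83]}: π^{-1}(V) = {82, 83, 84} ∈ τ ✓.
Open sets in the quotient: τ_Q = {{}, {[82=84]}, {[82=84], [83]}} (3 elements).


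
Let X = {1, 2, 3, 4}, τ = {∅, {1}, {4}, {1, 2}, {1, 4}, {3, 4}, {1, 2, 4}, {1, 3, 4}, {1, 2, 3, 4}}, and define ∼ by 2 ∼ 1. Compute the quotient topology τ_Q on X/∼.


X/∼ = {[1=2], [3], [4]}; |τ_Q| = 6.

Equivalence classes: [1=2], [3], [4].
Quotient map π: X → X/∼ sends 1 ↦ [1=2], 2 ↦ [1=2], 3 ↦ [3], 4 ↦ [4].
For each subset V ⊆ X/∼, compute π^{-1}(V) ⊆ X and check whether π^{-1}(V) ∈ τ. V is open in τ_Q iff π^{-1}(V) ∈ τ.
  V = {}: π^{-1}(V) = ∅ ∈ τ ✓.
  V = {[1=2]}: π^{-1}(V) = {1, 2} ∈ τ ✓.
  V = {[3]}: π^{-1}(V) = {3} ∉ τ ✗.
  V = {[1=2], [3]}: π^{-1}(V) = {1, 2, 3} ∉ τ ✗.
  V = {[4]}: π^{-1}(V) = {4} ∈ τ ✓.
  V = {[1=2], [4]}: π^{-1}(V) = {1, 2, 4} ∈ τ ✓.
  V = {[3], [4]}: π^{-1}(V) = {3, 4} ∈ τ ✓.
  V = {[1=2], [3], [4]}: π^{-1}(V) = {1, 2, 3, 4} ∈ τ ✓.
Open sets in the quotient: τ_Q = {{}, {[1=2]}, {[4]}, {[1=2], [4]}, {[3], [4]}, {[1=2], [3], [4]}} (6 elements).


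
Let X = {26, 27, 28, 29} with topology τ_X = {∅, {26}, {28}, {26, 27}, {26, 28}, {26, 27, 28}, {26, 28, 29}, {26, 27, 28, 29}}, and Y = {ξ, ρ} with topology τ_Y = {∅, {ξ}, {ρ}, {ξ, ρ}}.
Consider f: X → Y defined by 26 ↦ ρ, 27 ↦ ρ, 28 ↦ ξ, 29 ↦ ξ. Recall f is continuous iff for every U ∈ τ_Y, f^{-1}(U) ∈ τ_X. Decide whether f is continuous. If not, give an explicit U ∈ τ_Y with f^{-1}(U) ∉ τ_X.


f is NOT continuous.

Compute f^{-1}(U) for each U ∈ τ_Y:
  U = ∅: f^{-1}(U) = ∅ ∈ τ_X ✓.
  U = {ξ}: f^{-1}(U) = {28, 29} ∉ τ_X ✗.
  U = {ρ}: f^{-1}(U) = {26, 27} ∈ τ_X ✓.
  U = {ξ, ρ}: f^{-1}(U) = {26, 27, 28, 29} ∈ τ_X ✓.
Found U = {ξ} with f^{-1}(U) = {28, 29} not in τ_X. Therefore f is NOT continuous.


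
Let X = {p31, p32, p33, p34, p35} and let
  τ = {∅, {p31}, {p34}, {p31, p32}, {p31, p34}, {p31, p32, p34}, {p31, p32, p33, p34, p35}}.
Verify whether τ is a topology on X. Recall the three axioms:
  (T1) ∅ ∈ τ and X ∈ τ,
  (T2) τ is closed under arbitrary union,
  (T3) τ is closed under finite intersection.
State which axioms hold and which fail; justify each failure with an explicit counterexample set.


τ IS a topology on X.

Axiom (T1): ∅ ∈ τ? Yes; X ∈ τ? Yes.
Axiom (T2/T3): check pairwise unions and intersections of members of τ.
All pairwise intersections and unions checked — each lies in τ. Therefore τ satisfies (T1), (T2), (T3): it IS a topology on X.


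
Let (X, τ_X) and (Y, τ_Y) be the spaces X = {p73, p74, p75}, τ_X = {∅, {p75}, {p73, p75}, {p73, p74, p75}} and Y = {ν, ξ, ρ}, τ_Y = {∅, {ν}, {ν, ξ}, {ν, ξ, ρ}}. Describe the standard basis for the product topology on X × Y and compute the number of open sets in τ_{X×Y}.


Basis B = {∅ × ∅, {p75} × {ν}, {p73, p75} × {ν}, {p75} × {ν, ξ}, {p73, p74, p75} × {ν}, {p75} × {ν, ξ, ρ}, {p73, p75} × {ν, ξ}, {p73, p75} × {ν, ξ, ρ}, {p73, p74, p75} × {ν, ξ}, {p73, p74, p75} × {ν, ξ, ρ}}; |τ_{X×Y}| = 20.

Enumerate products U × V with U ∈ τ_X, V ∈ τ_Y (deduplicated):
  ∅ × ∅ = {} (∅)
  {p75} × {ν} = {(p75,ν)}
  {p73, p75} × {ν} = {(p73,ν), (p75,ν)}
  {p75} × {ν, ξ} = {(p75,ν), (p75,ξ)}
  {p73, p74, p75} × {ν} = {(p73,ν), (p74,ν), (p75,ν)}
  {p75} × {ν, ξ, ρ} = {(p75,ν), (p75,ξ), (p75,ρ)}
  {p73, p75} × {ν, ξ} = {(p73,ν), (p73,ξ), (p75,ν), (p75,ξ)}
  {p73, p75} × {ν, ξ, ρ} = {(p73,ν), (p73,ξ), (p73,ρ), (p75,ν), (p75,ξ), (p75,ρ)}
  {p73, p74, p75} × {ν, ξ} = {(p73,ν), (p73,ξ), (p74,ν), (p74,ξ), (p75,ν), (p75,ξ)}
  {p73, p74, p75} × {ν, ξ, ρ} = {(p73,ν), (p73,ξ), (p73,ρ), (p74,ν), (p74,ξ), (p74,ρ), (p75,ν), (p75,ξ), (p75,ρ)}
These 10 distinct sets form the basis B.
Close under arbitrary unions to get τ_{X×Y}; counting gives |τ_{X×Y}| = 20.


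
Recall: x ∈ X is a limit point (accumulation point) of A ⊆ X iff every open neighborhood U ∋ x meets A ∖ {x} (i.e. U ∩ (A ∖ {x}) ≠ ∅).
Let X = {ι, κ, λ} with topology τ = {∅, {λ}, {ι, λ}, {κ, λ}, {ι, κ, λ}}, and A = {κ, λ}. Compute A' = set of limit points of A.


A' = {ι, κ}

For each x ∈ X, list the open sets U ∈ τ with x ∈ U, then check whether U ∩ (A ∖ {x}) ≠ ∅ for every such U.
  x = ι: opens ∋ x are {ι, λ}, {ι, κ, λ}; each meets A ∖ {ι}, so x IS a limit point.
  x = κ: opens ∋ x are {κ, λ}, {ι, κ, λ}; each meets A ∖ {κ}, so x IS a limit point.
  x = λ: open {λ} ∋ x has {λ} ∩ (A ∖ {λ}) = ∅, so x is NOT a limit point.
Collecting: A' = {ι, κ}.


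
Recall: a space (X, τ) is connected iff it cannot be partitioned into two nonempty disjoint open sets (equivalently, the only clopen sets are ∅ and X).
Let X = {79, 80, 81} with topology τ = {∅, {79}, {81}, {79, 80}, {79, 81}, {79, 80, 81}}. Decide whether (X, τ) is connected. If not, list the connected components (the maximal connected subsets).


(X, τ) is disconnected; components = [{81}, {79, 80}].

Find clopen sets (U ∈ τ with X ∖ U ∈ τ):
  U = ∅, X ∖ U = {79, 80, 81} — both open, so U is clopen.
  U = {81}, X ∖ U = {79, 80} — both open, so U is clopen.
  U = {79, 80}, X ∖ U = {81} — both open, so U is clopen.
  U = {79, 80, 81}, X ∖ U = ∅ — both open, so U is clopen.
Nontrivial clopen(s) exist: e.g. {79, 80}. So (X, τ) is disconnected.
Compute connected components by grouping points that agree on all clopens:
  component: {81}
  component: {79, 80}


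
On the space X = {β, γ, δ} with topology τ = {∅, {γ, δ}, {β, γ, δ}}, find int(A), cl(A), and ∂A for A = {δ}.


int(A) = ∅, cl(A) = {β, γ, δ}, ∂A = {β, γ, δ}.

Closed sets in (X, τ) are complements of opens:
  closed(X, τ) = {∅, {β}, {β, γ, δ}}.
int(A) = ⋃ {U ∈ τ : U ⊆ A}. Opens contained in A: ∅.
Taking the union of these: int(A) = ∅.
cl(A) = ⋂ {C closed : A ⊆ C}. Closed sets containing A: {β, γ, δ}.
Intersecting these: cl(A) = {β, γ, δ}.
∂A = cl(A) ∖ int(A) = {β, γ, δ} ∖ ∅ = {β, γ, δ}.


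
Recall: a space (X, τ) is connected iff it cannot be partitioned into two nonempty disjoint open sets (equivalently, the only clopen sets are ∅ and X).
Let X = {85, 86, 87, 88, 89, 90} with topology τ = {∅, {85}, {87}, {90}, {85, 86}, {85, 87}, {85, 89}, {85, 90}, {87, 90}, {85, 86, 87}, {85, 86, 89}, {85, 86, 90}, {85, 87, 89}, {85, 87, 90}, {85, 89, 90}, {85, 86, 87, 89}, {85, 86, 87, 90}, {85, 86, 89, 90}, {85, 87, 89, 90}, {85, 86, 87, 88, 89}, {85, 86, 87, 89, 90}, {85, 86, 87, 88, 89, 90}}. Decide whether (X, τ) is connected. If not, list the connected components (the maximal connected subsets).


(X, τ) is disconnected; components = [{90}, {85, 86, 87, 88, 89}].

Find clopen sets (U ∈ τ with X ∖ U ∈ τ):
  U = ∅, X ∖ U = {85, 86, 87, 88, 89, 90} — both open, so U is clopen.
  U = {90}, X ∖ U = {85, 86, 87, 88, 89} — both open, so U is clopen.
  U = {85, 86, 87, 88, 89}, X ∖ U = {90} — both open, so U is clopen.
  U = {85, 86, 87, 88, 89, 90}, X ∖ U = ∅ — both open, so U is clopen.
Nontrivial clopen(s) exist: e.g. {90}. So (X, τ) is disconnected.
Compute connected components by grouping points that agree on all clopens:
  component: {90}
  component: {85, 86, 87, 88, 89}


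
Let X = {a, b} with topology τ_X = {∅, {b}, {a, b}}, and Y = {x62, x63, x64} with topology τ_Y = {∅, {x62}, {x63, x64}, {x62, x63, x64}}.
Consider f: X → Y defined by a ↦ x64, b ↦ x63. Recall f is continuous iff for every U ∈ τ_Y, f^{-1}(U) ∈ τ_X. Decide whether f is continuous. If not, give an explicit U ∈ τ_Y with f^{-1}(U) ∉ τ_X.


f IS continuous.

Compute f^{-1}(U) for each U ∈ τ_Y:
  U = ∅: f^{-1}(U) = ∅ ∈ τ_X ✓.
  U = {x62}: f^{-1}(U) = ∅ ∈ τ_X ✓.
  U = {x63, x64}: f^{-1}(U) = {a, b} ∈ τ_X ✓.
  U = {x62, x63, x64}: f^{-1}(U) = {a, b} ∈ τ_X ✓.
Every preimage lies in τ_X, so f IS continuous.


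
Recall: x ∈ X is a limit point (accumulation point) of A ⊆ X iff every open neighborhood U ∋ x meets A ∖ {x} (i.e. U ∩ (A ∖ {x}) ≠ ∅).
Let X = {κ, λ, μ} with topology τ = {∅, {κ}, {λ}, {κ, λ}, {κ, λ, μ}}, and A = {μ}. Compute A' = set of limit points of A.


A' = ∅

For each x ∈ X, list the open sets U ∈ τ with x ∈ U, then check whether U ∩ (A ∖ {x}) ≠ ∅ for every such U.
  x = κ: open {κ} ∋ x has {κ} ∩ (A ∖ {κ}) = ∅, so x is NOT a limit point.
  x = λ: open {λ} ∋ x has {λ} ∩ (A ∖ {λ}) = ∅, so x is NOT a limit point.
  x = μ: open {κ, λ, μ} ∋ x has {κ, λ, μ} ∩ (A ∖ {μ}) = ∅, so x is NOT a limit point.
Collecting: A' = ∅.


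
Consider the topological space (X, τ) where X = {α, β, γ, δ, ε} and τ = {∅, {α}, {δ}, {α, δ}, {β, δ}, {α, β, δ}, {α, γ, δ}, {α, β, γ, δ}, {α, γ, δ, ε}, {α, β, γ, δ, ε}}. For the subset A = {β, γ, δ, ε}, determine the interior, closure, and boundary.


int(A) = {β, δ}, cl(A) = {β, γ, δ, ε}, ∂A = {γ, ε}.

Closed sets in (X, τ) are complements of opens:
  closed(X, τ) = {∅, {β}, {ε}, {β, ε}, {γ, ε}, {α, γ, ε}, {β, γ, ε}, {α, β, γ, ε}, {β, γ, δ, ε}, {α, β, γ, δ, ε}}.
int(A) = ⋃ {U ∈ τ : U ⊆ A}. Opens contained in A: ∅, {δ}, {β, δ}.
Taking the union of these: int(A) = {β, δ}.
cl(A) = ⋂ {C closed : A ⊆ C}. Closed sets containing A: {β, γ, δ, ε}, {α, β, γ, δ, ε}.
Intersecting these: cl(A) = {β, γ, δ, ε}.
∂A = cl(A) ∖ int(A) = {β, γ, δ, ε} ∖ {β, δ} = {γ, ε}.


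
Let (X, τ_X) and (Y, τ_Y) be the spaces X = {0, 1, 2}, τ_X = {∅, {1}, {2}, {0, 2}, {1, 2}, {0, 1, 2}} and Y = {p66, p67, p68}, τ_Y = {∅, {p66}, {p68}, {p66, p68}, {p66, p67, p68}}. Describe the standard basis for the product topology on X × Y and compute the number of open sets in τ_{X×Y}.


Basis B = {∅ × ∅, {1} × {p66}, {1} × {p68}, {2} × {p66}, {2} × {p68}, {0, 2} × {p66}, {0, 2} × {p68}, {1} × {p66, p68}, {1, 2} × {p66}, {1, 2} × {p68}, {2} × {p66, p68}, {0, 1, 2} × {p66}, {0, 1, 2} × {p68}, {1} × {p66, p67, p68}, {2} × {p66, p67, p68}, {0, 2} × {p66, p68}, {1, 2} × {p66, p68}, {0, 2} × {p66, p67, p68}, {0, 1, 2} × {p66, p68}, {1, 2} × {p66, p67, p68}, {0, 1, 2} × {p66, p67, p68}}; |τ_{X×Y}| = 70.

Enumerate products U × V with U ∈ τ_X, V ∈ τ_Y (deduplicated):
  ∅ × ∅ = {} (∅)
  {1} × {p66} = {(1,p66)}
  {1} × {p68} = {(1,p68)}
  {2} × {p66} = {(2,p66)}
  {2} × {p68} = {(2,p68)}
  {0, 2} × {p66} = {(0,p66), (2,p66)}
  {0, 2} × {p68} = {(0,p68), (2,p68)}
  {1} × {p66, p68} = {(1,p66), (1,p68)}
  {1, 2} × {p66} = {(1,p66), (2,p66)}
  {1, 2} × {p68} = {(1,p68), (2,p68)}
  {2} × {p66, p68} = {(2,p66), (2,p68)}
  {0, 1, 2} × {p66} = {(0,p66), (1,p66), (2,p66)}
  {0, 1, 2} × {p68} = {(0,p68), (1,p68), (2,p68)}
  {1} × {p66, p67, p68} = {(1,p66), (1,p67), (1,p68)}
  {2} × {p66, p67, p68} = {(2,p66), (2,p67), (2,p68)}
  {0, 2} × {p66, p68} = {(0,p66), (0,p68), (2,p66), (2,p68)}
  {1, 2} × {p66, p68} = {(1,p66), (1,p68), (2,p66), (2,p68)}
  {0, 2} × {p66, p67, p68} = {(0,p66), (0,p67), (0,p68), (2,p66), (2,p67), (2,p68)}
  {0, 1, 2} × {p66, p68} = {(0,p66), (0,p68), (1,p66), (1,p68), (2,p66), (2,p68)}
  {1, 2} × {p66, p67, p68} = {(1,p66), (1,p67), (1,p68), (2,p66), (2,p67), (2,p68)}
  {0, 1, 2} × {p66, p67, p68} = {(0,p66), (0,p67), (0,p68), (1,p66), (1,p67), (1,p68), (2,p66), (2,p67), (2,p68)}
These 21 distinct sets form the basis B.
Close under arbitrary unions to get τ_{X×Y}; counting gives |τ_{X×Y}| = 70.


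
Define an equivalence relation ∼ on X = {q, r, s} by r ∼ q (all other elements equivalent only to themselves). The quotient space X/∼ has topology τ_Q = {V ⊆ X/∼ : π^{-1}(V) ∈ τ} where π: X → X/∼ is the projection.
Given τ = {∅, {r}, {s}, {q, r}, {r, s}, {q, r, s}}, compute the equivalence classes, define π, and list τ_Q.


X/∼ = {[q=r], [s]}; |τ_Q| = 4.

Equivalence classes: [q=r], [s].
Quotient map π: X → X/∼ sends q ↦ [q=r], r ↦ [q=r], s ↦ [s].
For each subset V ⊆ X/∼, compute π^{-1}(V) ⊆ X and check whether π^{-1}(V) ∈ τ. V is open in τ_Q iff π^{-1}(V) ∈ τ.
  V = {}: π^{-1}(V) = ∅ ∈ τ ✓.
  V = {[q=r]}: π^{-1}(V) = {q, r} ∈ τ ✓.
  V = {[s]}: π^{-1}(V) = {s} ∈ τ ✓.
  V = {[q=r], [s]}: π^{-1}(V) = {q, r, s} ∈ τ ✓.
Open sets in the quotient: τ_Q = {{}, {[q=r]}, {[s]}, {[q=r], [s]}} (4 elements).


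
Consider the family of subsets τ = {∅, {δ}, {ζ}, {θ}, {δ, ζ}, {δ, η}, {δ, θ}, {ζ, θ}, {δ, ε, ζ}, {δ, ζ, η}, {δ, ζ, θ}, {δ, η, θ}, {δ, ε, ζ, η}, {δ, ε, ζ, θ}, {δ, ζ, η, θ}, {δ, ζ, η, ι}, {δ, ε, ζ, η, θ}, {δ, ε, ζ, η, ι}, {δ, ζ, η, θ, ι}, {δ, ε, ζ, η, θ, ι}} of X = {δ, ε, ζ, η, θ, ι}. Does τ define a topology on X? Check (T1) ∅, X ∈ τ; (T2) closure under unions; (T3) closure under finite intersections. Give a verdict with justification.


τ IS a topology on X.

Axiom (T1): ∅ ∈ τ? Yes; X ∈ τ? Yes.
Axiom (T2/T3): check pairwise unions and intersections of members of τ.
All pairwise intersections and unions checked — each lies in τ. Therefore τ satisfies (T1), (T2), (T3): it IS a topology on X.


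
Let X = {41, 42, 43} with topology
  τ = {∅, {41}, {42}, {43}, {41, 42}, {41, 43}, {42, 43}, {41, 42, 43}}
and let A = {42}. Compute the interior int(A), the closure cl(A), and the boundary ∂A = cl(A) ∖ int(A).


int(A) = {42}, cl(A) = {42}, ∂A = ∅.

Closed sets in (X, τ) are complements of opens:
  closed(X, τ) = {∅, {41}, {42}, {43}, {41, 42}, {41, 43}, {42, 43}, {41, 42, 43}}.
int(A) = ⋃ {U ∈ τ : U ⊆ A}. Opens contained in A: ∅, {42}.
Taking the union of these: int(A) = {42}.
cl(A) = ⋂ {C closed : A ⊆ C}. Closed sets containing A: {42}, {41, 42}, {42, 43}, {41, 42, 43}.
Intersecting these: cl(A) = {42}.
∂A = cl(A) ∖ int(A) = {42} ∖ {42} = ∅.


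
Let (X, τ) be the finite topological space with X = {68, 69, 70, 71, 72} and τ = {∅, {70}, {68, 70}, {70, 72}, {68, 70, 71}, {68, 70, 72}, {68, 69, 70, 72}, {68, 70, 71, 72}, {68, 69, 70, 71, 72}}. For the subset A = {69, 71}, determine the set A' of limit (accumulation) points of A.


A' = ∅

For each x ∈ X, list the open sets U ∈ τ with x ∈ U, then check whether U ∩ (A ∖ {x}) ≠ ∅ for every such U.
  x = 68: open {68, 70} ∋ x has {68, 70} ∩ (A ∖ {68}) = ∅, so x is NOT a limit point.
  x = 69: open {68, 69, 70, 72} ∋ x has {68, 69, 70, 72} ∩ (A ∖ {69}) = ∅, so x is NOT a limit point.
  x = 70: open {70} ∋ x has {70} ∩ (A ∖ {70}) = ∅, so x is NOT a limit point.
  x = 71: open {68, 70, 71} ∋ x has {68, 70, 71} ∩ (A ∖ {71}) = ∅, so x is NOT a limit point.
  x = 72: open {70, 72} ∋ x has {70, 72} ∩ (A ∖ {72}) = ∅, so x is NOT a limit point.
Collecting: A' = ∅.


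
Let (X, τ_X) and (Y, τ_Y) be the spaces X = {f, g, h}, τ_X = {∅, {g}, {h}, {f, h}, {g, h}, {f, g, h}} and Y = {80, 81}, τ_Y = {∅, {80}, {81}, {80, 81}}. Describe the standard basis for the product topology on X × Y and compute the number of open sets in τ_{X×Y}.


Basis B = {∅ × ∅, {g} × {80}, {g} × {81}, {h} × {80}, {h} × {81}, {f, h} × {80}, {f, h} × {81}, {g} × {80, 81}, {g, h} × {80}, {g, h} × {81}, {h} × {80, 81}, {f, g, h} × {80}, {f, g, h} × {81}, {f, h} × {80, 81}, {g, h} × {80, 81}, {f, g, h} × {80, 81}}; |τ_{X×Y}| = 36.

Enumerate products U × V with U ∈ τ_X, V ∈ τ_Y (deduplicated):
  ∅ × ∅ = {} (∅)
  {g} × {80} = {(g,80)}
  {g} × {81} = {(g,81)}
  {h} × {80} = {(h,80)}
  {h} × {81} = {(h,81)}
  {f, h} × {80} = {(f,80), (h,80)}
  {f, h} × {81} = {(f,81), (h,81)}
  {g} × {80, 81} = {(g,80), (g,81)}
  {g, h} × {80} = {(g,80), (h,80)}
  {g, h} × {81} = {(g,81), (h,81)}
  {h} × {80, 81} = {(h,80), (h,81)}
  {f, g, h} × {80} = {(f,80), (g,80), (h,80)}
  {f, g, h} × {81} = {(f,81), (g,81), (h,81)}
  {f, h} × {80, 81} = {(f,80), (f,81), (h,80), (h,81)}
  {g, h} × {80, 81} = {(g,80), (g,81), (h,80), (h,81)}
  {f, g, h} × {80, 81} = {(f,80), (f,81), (g,80), (g,81), (h,80), (h,81)}
These 16 distinct sets form the basis B.
Close under arbitrary unions to get τ_{X×Y}; counting gives |τ_{X×Y}| = 36.


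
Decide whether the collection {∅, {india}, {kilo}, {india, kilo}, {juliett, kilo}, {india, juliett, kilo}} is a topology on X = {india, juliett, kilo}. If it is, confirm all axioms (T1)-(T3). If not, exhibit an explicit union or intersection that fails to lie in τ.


τ IS a topology on X.

Axiom (T1): ∅ ∈ τ? Yes; X ∈ τ? Yes.
Axiom (T2/T3): check pairwise unions and intersections of members of τ.
All pairwise intersections and unions checked — each lies in τ. Therefore τ satisfies (T1), (T2), (T3): it IS a topology on X.


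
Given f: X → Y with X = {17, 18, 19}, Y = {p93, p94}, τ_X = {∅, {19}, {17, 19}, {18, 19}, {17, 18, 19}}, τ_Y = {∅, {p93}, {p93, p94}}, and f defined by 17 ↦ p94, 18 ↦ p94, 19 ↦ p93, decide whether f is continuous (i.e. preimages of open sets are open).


f IS continuous.

Compute f^{-1}(U) for each U ∈ τ_Y:
  U = ∅: f^{-1}(U) = ∅ ∈ τ_X ✓.
  U = {p93}: f^{-1}(U) = {19} ∈ τ_X ✓.
  U = {p93, p94}: f^{-1}(U) = {17, 18, 19} ∈ τ_X ✓.
Every preimage lies in τ_X, so f IS continuous.


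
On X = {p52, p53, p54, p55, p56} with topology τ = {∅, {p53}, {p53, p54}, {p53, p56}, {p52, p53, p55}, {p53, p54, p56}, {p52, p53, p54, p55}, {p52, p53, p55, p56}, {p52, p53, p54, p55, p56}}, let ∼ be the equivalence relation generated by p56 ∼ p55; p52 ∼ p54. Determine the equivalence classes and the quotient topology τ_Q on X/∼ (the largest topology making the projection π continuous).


X/∼ = {[p52=p54], [p53], [p55=p56]}; |τ_Q| = 3.

Equivalence classes: [p52=p54], [p53], [p55=p56].
Quotient map π: X → X/∼ sends p52 ↦ [p52=p54], p53 ↦ [p53], p54 ↦ [p52=p54], p55 ↦ [p55=p56], p56 ↦ [p55=p56].
For each subset V ⊆ X/∼, compute π^{-1}(V) ⊆ X and check whether π^{-1}(V) ∈ τ. V is open in τ_Q iff π^{-1}(V) ∈ τ.
  V = {}: π^{-1}(V) = ∅ ∈ τ ✓.
  V = {[p52=p54]}: π^{-1}(V) = {p52, p54} ∉ τ ✗.
  V = {[p53]}: π^{-1}(V) = {p53} ∈ τ ✓.
  V = {[p52=p54], [p53]}: π^{-1}(V) = {p52, p53, p54} ∉ τ ✗.
  V = {[p55=p56]}: π^{-1}(V) = {p55, p56} ∉ τ ✗.
  V = {[p52=p54], [p55=p56]}: π^{-1}(V) = {p52, p54, p55, p56} ∉ τ ✗.
  V = {[p53], [p55=p56]}: π^{-1}(V) = {p53, p55, p56} ∉ τ ✗.
  V = {[p52=p54], [p53], [p55=p56]}: π^{-1}(V) = {p52, p53, p54, p55, p56} ∈ τ ✓.
Open sets in the quotient: τ_Q = {{}, {[p53]}, {[p52=p54], [p53], [p55=p56]}} (3 elements).


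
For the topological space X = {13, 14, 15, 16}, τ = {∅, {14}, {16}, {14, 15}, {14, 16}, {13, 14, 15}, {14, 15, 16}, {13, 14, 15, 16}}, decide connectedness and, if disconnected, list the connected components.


(X, τ) is disconnected; components = [{16}, {13, 14, 15}].

Find clopen sets (U ∈ τ with X ∖ U ∈ τ):
  U = ∅, X ∖ U = {13, 14, 15, 16} — both open, so U is clopen.
  U = {16}, X ∖ U = {13, 14, 15} — both open, so U is clopen.
  U = {13, 14, 15}, X ∖ U = {16} — both open, so U is clopen.
  U = {13, 14, 15, 16}, X ∖ U = ∅ — both open, so U is clopen.
Nontrivial clopen(s) exist: e.g. {13, 14, 15}. So (X, τ) is disconnected.
Compute connected components by grouping points that agree on all clopens:
  component: {16}
  component: {13, 14, 15}


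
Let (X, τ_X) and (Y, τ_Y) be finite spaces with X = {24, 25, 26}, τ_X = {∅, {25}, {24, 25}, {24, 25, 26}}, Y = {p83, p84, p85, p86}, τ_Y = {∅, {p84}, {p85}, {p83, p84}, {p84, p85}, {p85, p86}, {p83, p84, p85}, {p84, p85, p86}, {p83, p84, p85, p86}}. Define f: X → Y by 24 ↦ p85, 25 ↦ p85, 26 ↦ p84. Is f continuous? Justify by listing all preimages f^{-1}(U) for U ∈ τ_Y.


f is NOT continuous.

Compute f^{-1}(U) for each U ∈ τ_Y:
  U = ∅: f^{-1}(U) = ∅ ∈ τ_X ✓.
  U = {p84}: f^{-1}(U) = {26} ∉ τ_X ✗.
  U = {p85}: f^{-1}(U) = {24, 25} ∈ τ_X ✓.
  U = {p83, p84}: f^{-1}(U) = {26} ∉ τ_X ✗.
  U = {p84, p85}: f^{-1}(U) = {24, 25, 26} ∈ τ_X ✓.
  U = {p85, p86}: f^{-1}(U) = {24, 25} ∈ τ_X ✓.
  U = {p83, p84, p85}: f^{-1}(U) = {24, 25, 26} ∈ τ_X ✓.
  U = {p84, p85, p86}: f^{-1}(U) = {24, 25, 26} ∈ τ_X ✓.
  U = {p83, p84, p85, p86}: f^{-1}(U) = {24, 25, 26} ∈ τ_X ✓.
Found U = {p84} with f^{-1}(U) = {26} not in τ_X. Therefore f is NOT continuous.


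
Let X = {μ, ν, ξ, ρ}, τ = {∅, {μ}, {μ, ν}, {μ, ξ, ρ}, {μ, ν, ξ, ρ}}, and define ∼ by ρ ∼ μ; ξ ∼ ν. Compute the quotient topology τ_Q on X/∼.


X/∼ = {[μ=ρ], [ν=ξ]}; |τ_Q| = 2.

Equivalence classes: [μ=ρ], [ν=ξ].
Quotient map π: X → X/∼ sends μ ↦ [μ=ρ], ν ↦ [ν=ξ], ξ ↦ [ν=ξ], ρ ↦ [μ=ρ].
For each subset V ⊆ X/∼, compute π^{-1}(V) ⊆ X and check whether π^{-1}(V) ∈ τ. V is open in τ_Q iff π^{-1}(V) ∈ τ.
  V = {}: π^{-1}(V) = ∅ ∈ τ ✓.
  V = {[μ=ρ]}: π^{-1}(V) = {μ, ρ} ∉ τ ✗.
  V = {[ν=ξ]}: π^{-1}(V) = {ν, ξ} ∉ τ ✗.
  V = {[μ=ρ], [ν=ξ]}: π^{-1}(V) = {μ, ν, ξ, ρ} ∈ τ ✓.
Open sets in the quotient: τ_Q = {{}, {[μ=ρ], [ν=ξ]}} (2 elements).


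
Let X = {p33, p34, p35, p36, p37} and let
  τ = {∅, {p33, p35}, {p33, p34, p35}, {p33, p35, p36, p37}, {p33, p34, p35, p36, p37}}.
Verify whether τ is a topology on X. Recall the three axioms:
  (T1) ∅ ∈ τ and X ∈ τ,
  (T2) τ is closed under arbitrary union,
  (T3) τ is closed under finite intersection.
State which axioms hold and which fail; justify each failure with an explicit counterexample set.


τ IS a topology on X.

Axiom (T1): ∅ ∈ τ? Yes; X ∈ τ? Yes.
Axiom (T2/T3): check pairwise unions and intersections of members of τ.
All pairwise intersections and unions checked — each lies in τ. Therefore τ satisfies (T1), (T2), (T3): it IS a topology on X.


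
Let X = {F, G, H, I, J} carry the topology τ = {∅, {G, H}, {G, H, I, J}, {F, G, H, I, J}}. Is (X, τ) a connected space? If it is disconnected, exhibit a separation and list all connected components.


(X, τ) is connected.

Find clopen sets (U ∈ τ with X ∖ U ∈ τ):
  U = ∅, X ∖ U = {F, G, H, I, J} — both open, so U is clopen.
  U = {F, G, H, I, J}, X ∖ U = ∅ — both open, so U is clopen.
Only trivial clopens (∅ and X) exist, so (X, τ) is connected.
Compute connected components by grouping points that agree on all clopens:
  component: {F, G, H, I, J}


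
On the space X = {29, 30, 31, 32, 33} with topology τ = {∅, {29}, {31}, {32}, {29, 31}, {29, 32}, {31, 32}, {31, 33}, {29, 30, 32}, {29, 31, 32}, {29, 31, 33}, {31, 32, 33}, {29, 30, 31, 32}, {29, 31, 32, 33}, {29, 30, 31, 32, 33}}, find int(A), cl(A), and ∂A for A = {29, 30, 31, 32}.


int(A) = {29, 30, 31, 32}, cl(A) = {29, 30, 31, 32, 33}, ∂A = {33}.

Closed sets in (X, τ) are complements of opens:
  closed(X, τ) = {∅, {30}, {33}, {29, 30}, {30, 32}, {30, 33}, {31, 33}, {29, 30, 32}, {29, 30, 33}, {30, 31, 33}, {30, 32, 33}, {29, 30, 31, 33}, {29, 30, 32, 33}, {30, 31, 32, 33}, {29, 30, 31, 32, 33}}.
int(A) = ⋃ {U ∈ τ : U ⊆ A}. Opens contained in A: ∅, {29}, {31}, {32}, {29, 31}, {29, 32}, {31, 32}, {29, 30, 32}, {29, 31, 32}, {29, 30, 31, 32}.
Taking the union of these: int(A) = {29, 30, 31, 32}.
cl(A) = ⋂ {C closed : A ⊆ C}. Closed sets containing A: {29, 30, 31, 32, 33}.
Intersecting these: cl(A) = {29, 30, 31, 32, 33}.
∂A = cl(A) ∖ int(A) = {29, 30, 31, 32, 33} ∖ {29, 30, 31, 32} = {33}.


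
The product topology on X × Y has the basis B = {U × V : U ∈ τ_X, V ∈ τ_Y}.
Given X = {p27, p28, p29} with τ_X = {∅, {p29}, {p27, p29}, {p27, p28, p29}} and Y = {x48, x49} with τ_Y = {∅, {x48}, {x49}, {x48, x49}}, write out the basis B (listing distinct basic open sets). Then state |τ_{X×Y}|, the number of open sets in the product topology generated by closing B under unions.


Basis B = {∅ × ∅, {p29} × {x48}, {p29} × {x49}, {p27, p29} × {x48}, {p27, p29} × {x49}, {p29} × {x48, x49}, {p27, p28, p29} × {x48}, {p27, p28, p29} × {x49}, {p27, p29} × {x48, x49}, {p27, p28, p29} × {x48, x49}}; |τ_{X×Y}| = 16.

Enumerate products U × V with U ∈ τ_X, V ∈ τ_Y (deduplicated):
  ∅ × ∅ = {} (∅)
  {p29} × {x48} = {(p29,x48)}
  {p29} × {x49} = {(p29,x49)}
  {p27, p29} × {x48} = {(p27,x48), (p29,x48)}
  {p27, p29} × {x49} = {(p27,x49), (p29,x49)}
  {p29} × {x48, x49} = {(p29,x48), (p29,x49)}
  {p27, p28, p29} × {x48} = {(p27,x48), (p28,x48), (p29,x48)}
  {p27, p28, p29} × {x49} = {(p27,x49), (p28,x49), (p29,x49)}
  {p27, p29} × {x48, x49} = {(p27,x48), (p27,x49), (p29,x48), (p29,x49)}
  {p27, p28, p29} × {x48, x49} = {(p27,x48), (p27,x49), (p28,x48), (p28,x49), (p29,x48), (p29,x49)}
These 10 distinct sets form the basis B.
Close under arbitrary unions to get τ_{X×Y}; counting gives |τ_{X×Y}| = 16.


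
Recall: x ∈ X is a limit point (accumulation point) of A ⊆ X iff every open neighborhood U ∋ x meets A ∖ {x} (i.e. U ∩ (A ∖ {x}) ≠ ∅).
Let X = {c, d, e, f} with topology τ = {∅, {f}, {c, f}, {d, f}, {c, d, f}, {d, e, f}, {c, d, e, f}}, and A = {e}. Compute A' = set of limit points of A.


A' = ∅

For each x ∈ X, list the open sets U ∈ τ with x ∈ U, then check whether U ∩ (A ∖ {x}) ≠ ∅ for every such U.
  x = c: open {c, f} ∋ x has {c, f} ∩ (A ∖ {c}) = ∅, so x is NOT a limit point.
  x = d: open {d, f} ∋ x has {d, f} ∩ (A ∖ {d}) = ∅, so x is NOT a limit point.
  x = e: open {d, e, f} ∋ x has {d, e, f} ∩ (A ∖ {e}) = ∅, so x is NOT a limit point.
  x = f: open {f} ∋ x has {f} ∩ (A ∖ {f}) = ∅, so x is NOT a limit point.
Collecting: A' = ∅.
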